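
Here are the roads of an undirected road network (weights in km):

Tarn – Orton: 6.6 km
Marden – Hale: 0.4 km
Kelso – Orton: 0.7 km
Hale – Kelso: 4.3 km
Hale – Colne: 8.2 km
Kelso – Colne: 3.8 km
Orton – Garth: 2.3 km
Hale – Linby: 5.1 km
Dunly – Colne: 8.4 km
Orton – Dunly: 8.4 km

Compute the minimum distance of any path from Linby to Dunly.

Settle nodes by increasing distance from Linby:
Linby: 0
Hale: 5.1  (via Linby)
Marden: 5.5  (via Hale)
Kelso: 9.4  (via Hale)
Orton: 10.1  (via Kelso)
Garth: 12.4  (via Orton)
Colne: 13.2  (via Kelso)
Tarn: 16.7  (via Orton)
Dunly: 18.5  (via Orton)
Shortest route: Linby–Hale–Kelso–Orton–Dunly = 18.5 km.

18.5 km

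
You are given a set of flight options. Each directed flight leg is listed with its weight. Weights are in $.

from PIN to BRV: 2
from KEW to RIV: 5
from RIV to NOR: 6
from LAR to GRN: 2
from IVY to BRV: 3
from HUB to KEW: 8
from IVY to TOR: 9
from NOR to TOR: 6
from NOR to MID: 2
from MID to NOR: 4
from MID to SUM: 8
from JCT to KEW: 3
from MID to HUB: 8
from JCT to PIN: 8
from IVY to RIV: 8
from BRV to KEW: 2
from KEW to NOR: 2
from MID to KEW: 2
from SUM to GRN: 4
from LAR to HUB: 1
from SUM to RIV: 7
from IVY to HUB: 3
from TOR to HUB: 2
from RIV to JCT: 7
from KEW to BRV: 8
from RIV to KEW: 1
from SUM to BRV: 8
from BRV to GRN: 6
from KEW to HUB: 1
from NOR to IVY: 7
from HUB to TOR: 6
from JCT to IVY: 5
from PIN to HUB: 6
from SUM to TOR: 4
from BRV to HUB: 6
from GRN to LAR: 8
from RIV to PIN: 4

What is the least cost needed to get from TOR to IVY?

Shortest distances from TOR:
TOR: 0
HUB: 2  (via TOR)
KEW: 10  (via HUB)
NOR: 12  (via KEW)
MID: 14  (via NOR)
RIV: 15  (via KEW)
BRV: 18  (via KEW)
PIN: 19  (via RIV)
IVY: 19  (via NOR)
Shortest route: TOR → HUB → KEW → NOR → IVY = $19.

$19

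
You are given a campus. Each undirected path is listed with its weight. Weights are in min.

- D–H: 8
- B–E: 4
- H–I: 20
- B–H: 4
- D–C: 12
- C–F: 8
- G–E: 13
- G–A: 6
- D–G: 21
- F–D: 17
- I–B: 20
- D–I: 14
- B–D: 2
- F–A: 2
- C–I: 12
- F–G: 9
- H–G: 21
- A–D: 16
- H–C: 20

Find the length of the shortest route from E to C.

18 min

Settle nodes by increasing distance from E:
E: 0
B: 4  (via E)
D: 6  (via B)
H: 8  (via B)
G: 13  (via E)
C: 18  (via D)
Shortest route: E–B–D–C = 18 min.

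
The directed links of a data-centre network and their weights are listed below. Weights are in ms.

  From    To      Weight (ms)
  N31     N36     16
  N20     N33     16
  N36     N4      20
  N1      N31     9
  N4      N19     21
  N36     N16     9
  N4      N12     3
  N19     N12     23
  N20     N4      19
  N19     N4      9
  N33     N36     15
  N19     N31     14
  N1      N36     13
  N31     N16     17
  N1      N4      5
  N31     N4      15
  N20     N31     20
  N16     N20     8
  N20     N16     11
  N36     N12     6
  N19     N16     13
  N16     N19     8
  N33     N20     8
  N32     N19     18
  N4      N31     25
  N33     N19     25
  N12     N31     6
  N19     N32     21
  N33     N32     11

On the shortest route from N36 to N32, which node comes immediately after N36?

N16

Candidate routes:
N36 → N16 → N20 → N33 → N32: 9+8+16+11 = 44
N36 → N16 → N19 → N32: 9+8+21 = 38
The minimum is 38 ms via N36 → N16 → N19 → N32.
So from N36 the first move is to N16.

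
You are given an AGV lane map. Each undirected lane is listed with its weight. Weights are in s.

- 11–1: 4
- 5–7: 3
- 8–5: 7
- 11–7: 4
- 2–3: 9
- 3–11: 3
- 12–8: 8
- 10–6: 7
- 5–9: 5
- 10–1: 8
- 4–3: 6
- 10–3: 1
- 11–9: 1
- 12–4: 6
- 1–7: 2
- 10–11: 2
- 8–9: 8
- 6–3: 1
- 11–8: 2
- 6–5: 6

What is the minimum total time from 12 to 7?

14 s

Running Dijkstra from 12:
12: 0
4: 6  (via 12)
8: 8  (via 12)
11: 10  (via 8)
9: 11  (via 11)
3: 12  (via 4)
10: 12  (via 11)
6: 13  (via 3)
1: 14  (via 11)
7: 14  (via 11)
Shortest route: 12 → 8 → 11 → 7 = 14 s.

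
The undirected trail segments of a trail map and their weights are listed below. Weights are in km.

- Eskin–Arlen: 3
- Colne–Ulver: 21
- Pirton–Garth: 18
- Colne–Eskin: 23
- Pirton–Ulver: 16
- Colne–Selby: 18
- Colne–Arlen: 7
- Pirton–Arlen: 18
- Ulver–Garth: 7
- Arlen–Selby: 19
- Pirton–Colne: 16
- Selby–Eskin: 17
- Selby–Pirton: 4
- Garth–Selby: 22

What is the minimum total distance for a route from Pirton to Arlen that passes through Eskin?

24 km

Best Pirton to Eskin: Pirton → Selby → Eskin costing 21
Best Eskin to Arlen: Eskin → Arlen costing 3
Total via Eskin: 21 + 3 = 24 km.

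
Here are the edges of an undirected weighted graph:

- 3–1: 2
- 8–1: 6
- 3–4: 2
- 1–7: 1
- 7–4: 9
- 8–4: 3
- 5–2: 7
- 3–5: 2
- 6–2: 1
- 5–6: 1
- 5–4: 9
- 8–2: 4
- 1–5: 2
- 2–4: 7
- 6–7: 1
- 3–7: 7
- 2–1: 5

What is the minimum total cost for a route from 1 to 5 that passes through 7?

3

Best 1 to 7: 1 → 7 costing 1
Shortest 7→5: 7 → 6 → 5 = 2
Total via 7: 1 + 2 = 3.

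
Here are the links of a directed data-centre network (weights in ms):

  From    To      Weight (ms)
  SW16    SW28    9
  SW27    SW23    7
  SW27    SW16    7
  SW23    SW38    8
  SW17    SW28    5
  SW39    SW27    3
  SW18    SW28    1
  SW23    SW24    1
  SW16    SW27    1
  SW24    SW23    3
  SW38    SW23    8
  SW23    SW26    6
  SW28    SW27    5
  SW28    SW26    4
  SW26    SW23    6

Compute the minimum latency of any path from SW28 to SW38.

18 ms

Settle nodes by increasing distance from SW28:
SW28: 0
SW26: 4  (via SW28)
SW27: 5  (via SW28)
SW23: 10  (via SW26)
SW24: 11  (via SW23)
SW16: 12  (via SW27)
SW38: 18  (via SW23)
Shortest route: SW28–SW26–SW23–SW38 = 18 ms.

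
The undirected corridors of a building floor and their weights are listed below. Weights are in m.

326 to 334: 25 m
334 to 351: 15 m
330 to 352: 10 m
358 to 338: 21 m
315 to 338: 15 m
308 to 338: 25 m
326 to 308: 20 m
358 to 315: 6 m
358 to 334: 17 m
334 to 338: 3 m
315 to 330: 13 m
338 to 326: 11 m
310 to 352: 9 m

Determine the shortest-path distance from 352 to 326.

Shortest distances from 352:
352: 0
310: 9  (via 352)
330: 10  (via 352)
315: 23  (via 330)
358: 29  (via 315)
338: 38  (via 315)
334: 41  (via 338)
326: 49  (via 338)
Shortest route: 352 → 330 → 315 → 338 → 326 = 49 m.

49 m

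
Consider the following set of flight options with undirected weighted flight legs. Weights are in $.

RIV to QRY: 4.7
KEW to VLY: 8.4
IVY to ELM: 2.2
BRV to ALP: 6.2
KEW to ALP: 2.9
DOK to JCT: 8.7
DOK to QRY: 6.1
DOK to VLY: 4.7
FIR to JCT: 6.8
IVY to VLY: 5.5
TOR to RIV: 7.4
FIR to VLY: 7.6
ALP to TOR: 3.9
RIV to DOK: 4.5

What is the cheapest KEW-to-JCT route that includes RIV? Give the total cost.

$27.4

Shortest KEW→RIV: KEW → ALP → TOR → RIV = 14.2
Best RIV to JCT: RIV → DOK → JCT costing 13.2
Total via RIV: 14.2 + 13.2 = $27.4.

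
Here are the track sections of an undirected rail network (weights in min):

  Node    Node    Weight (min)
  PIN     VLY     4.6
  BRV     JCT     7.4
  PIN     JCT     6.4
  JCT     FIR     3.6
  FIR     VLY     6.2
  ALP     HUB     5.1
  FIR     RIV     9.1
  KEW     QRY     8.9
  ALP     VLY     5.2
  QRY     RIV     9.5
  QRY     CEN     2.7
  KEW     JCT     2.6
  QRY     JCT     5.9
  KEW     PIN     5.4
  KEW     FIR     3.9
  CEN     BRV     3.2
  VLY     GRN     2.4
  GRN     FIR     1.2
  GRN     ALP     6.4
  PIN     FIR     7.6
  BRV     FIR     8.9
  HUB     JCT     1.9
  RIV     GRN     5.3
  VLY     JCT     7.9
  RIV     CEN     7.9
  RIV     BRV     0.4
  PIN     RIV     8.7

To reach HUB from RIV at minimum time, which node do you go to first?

BRV

Candidate routes:
RIV–BRV–CEN–QRY–JCT–HUB: 0.4+3.2+2.7+5.9+1.9 = 14.1
RIV–BRV–JCT–HUB: 0.4+7.4+1.9 = 9.7
RIV–GRN–FIR–JCT–HUB: 5.3+1.2+3.6+1.9 = 12
RIV–FIR–JCT–HUB: 9.1+3.6+1.9 = 14.6
The minimum is 9.7 min via RIV–BRV–JCT–HUB.
So from RIV the first move is to BRV.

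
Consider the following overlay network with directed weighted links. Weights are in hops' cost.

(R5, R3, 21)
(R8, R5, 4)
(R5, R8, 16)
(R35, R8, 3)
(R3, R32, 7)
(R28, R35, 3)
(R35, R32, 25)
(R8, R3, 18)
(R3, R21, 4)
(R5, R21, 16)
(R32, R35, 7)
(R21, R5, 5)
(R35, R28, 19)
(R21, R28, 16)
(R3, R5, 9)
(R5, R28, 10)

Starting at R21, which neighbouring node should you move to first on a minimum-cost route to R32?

R5

Enumerating some paths:
R21 - R28 - R35 - R32: 16+3+25 = 44
R21 - R5 - R28 - R35 - R32: 5+10+3+25 = 43
R21 - R5 - R3 - R32: 5+21+7 = 33
The minimum is 33 hops' cost via R21 - R5 - R3 - R32.
So from R21 the first move is to R5.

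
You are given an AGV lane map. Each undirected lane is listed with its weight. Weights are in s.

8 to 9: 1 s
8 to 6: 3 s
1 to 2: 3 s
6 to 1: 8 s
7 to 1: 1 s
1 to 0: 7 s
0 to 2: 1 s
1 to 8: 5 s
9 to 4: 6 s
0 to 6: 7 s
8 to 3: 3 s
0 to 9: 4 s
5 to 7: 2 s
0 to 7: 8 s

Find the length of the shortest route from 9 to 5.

Candidate routes:
9 - 8 - 1 - 7 - 5: 1+5+1+2 = 9
9 - 0 - 2 - 1 - 7 - 5: 4+1+3+1+2 = 11
The minimum is 9 s via 9 - 8 - 1 - 7 - 5.

9 s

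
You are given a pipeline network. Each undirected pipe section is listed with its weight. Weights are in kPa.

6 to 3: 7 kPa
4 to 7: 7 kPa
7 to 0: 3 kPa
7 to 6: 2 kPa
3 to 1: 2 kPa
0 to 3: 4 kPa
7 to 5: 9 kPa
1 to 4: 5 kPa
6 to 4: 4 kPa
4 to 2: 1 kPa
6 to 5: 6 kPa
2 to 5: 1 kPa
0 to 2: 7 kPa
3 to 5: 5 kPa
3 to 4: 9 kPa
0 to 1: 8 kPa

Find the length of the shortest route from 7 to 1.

9 kPa

Settle nodes by increasing distance from 7:
7: 0
6: 2  (via 7)
0: 3  (via 7)
4: 6  (via 6)
2: 7  (via 4)
3: 7  (via 0)
5: 8  (via 6)
1: 9  (via 3)
Shortest route: 7 → 0 → 3 → 1 = 9 kPa.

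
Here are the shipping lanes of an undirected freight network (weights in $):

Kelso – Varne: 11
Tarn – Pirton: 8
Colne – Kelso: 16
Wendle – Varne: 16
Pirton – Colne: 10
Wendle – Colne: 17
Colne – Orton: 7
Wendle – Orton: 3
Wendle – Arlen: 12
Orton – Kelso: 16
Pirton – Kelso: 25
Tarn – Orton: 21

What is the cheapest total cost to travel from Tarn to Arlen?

Running Dijkstra from Tarn:
Tarn: 0
Pirton: 8  (via Tarn)
Colne: 18  (via Pirton)
Orton: 21  (via Tarn)
Wendle: 24  (via Orton)
Kelso: 33  (via Pirton)
Arlen: 36  (via Wendle)
Shortest route: Tarn → Orton → Wendle → Arlen = $36.

$36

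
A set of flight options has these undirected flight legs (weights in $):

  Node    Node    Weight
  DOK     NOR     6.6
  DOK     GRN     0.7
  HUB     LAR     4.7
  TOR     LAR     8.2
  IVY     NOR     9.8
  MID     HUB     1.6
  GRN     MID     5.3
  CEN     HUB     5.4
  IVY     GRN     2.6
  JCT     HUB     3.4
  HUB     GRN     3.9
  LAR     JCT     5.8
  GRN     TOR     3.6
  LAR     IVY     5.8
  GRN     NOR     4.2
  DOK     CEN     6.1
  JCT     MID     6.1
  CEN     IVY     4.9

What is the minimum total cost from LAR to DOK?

$9.1

Enumerating some paths:
LAR - TOR - GRN - DOK: 8.2+3.6+0.7 = 12.5
LAR - IVY - GRN - DOK: 5.8+2.6+0.7 = 9.1
LAR - HUB - MID - GRN - DOK: 4.7+1.6+5.3+0.7 = 12.3
LAR - HUB - GRN - DOK: 4.7+3.9+0.7 = 9.3
The minimum is $9.1 via LAR - IVY - GRN - DOK.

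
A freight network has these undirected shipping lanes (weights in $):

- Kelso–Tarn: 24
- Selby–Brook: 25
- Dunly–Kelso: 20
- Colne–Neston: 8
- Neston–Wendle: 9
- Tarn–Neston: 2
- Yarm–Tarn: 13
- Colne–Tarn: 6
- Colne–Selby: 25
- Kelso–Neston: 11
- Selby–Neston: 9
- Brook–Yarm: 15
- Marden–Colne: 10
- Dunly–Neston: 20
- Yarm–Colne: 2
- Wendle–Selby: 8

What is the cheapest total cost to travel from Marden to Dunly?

$38

Shortest distances from Marden:
Marden: 0
Colne: 10  (via Marden)
Yarm: 12  (via Colne)
Tarn: 16  (via Colne)
Neston: 18  (via Colne)
Brook: 27  (via Yarm)
Selby: 27  (via Neston)
Wendle: 27  (via Neston)
Kelso: 29  (via Neston)
Dunly: 38  (via Neston)
Shortest route: Marden–Colne–Neston–Dunly = $38.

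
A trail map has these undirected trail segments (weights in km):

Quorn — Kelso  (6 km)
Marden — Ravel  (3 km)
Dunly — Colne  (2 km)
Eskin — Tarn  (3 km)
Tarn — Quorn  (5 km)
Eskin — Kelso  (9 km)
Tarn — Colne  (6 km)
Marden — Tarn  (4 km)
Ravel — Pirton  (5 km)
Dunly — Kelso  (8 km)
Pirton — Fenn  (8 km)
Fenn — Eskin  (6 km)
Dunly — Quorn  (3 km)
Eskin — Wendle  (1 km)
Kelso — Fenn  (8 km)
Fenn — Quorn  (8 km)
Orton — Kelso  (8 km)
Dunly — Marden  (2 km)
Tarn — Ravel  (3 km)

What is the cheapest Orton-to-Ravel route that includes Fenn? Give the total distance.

Best Orton to Fenn: Orton–Kelso–Fenn costing 16
Shortest Fenn→Ravel: Fenn–Eskin–Tarn–Ravel = 12
Total via Fenn: 16 + 12 = 28 km.

28 km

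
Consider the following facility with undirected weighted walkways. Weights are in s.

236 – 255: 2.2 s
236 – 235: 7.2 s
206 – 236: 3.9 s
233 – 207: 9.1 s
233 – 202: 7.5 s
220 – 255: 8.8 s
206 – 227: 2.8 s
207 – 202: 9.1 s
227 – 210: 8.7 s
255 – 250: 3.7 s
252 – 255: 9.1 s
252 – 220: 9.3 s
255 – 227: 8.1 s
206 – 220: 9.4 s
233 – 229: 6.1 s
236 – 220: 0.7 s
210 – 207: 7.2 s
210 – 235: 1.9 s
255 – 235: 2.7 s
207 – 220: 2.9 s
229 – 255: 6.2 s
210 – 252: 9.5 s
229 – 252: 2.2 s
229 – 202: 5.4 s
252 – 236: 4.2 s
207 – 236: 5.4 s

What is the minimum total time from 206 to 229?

10.3 s

Candidate routes:
206 - 236 - 220 - 252 - 229: 3.9+0.7+9.3+2.2 = 16.1
206 - 236 - 252 - 229: 3.9+4.2+2.2 = 10.3
206 - 236 - 255 - 229: 3.9+2.2+6.2 = 12.3
Cheapest is 206 - 236 - 252 - 229 at 10.3 s.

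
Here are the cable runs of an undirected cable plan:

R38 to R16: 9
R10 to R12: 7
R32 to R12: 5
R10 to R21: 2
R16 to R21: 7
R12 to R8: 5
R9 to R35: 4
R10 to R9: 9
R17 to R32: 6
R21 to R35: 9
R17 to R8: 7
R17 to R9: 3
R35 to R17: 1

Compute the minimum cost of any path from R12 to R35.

Running Dijkstra from R12:
R12: 0
R32: 5  (via R12)
R8: 5  (via R12)
R10: 7  (via R12)
R21: 9  (via R10)
R17: 11  (via R32)
R35: 12  (via R17)
Shortest route: R12–R32–R17–R35 = 12.

12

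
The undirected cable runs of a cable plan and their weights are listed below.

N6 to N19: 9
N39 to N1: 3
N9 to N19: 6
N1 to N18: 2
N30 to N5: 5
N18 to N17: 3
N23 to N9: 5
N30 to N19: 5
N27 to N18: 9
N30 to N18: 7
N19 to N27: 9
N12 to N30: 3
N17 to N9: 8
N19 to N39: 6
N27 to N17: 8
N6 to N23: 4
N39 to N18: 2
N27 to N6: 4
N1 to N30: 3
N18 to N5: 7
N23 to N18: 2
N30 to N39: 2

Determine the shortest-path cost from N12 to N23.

Running Dijkstra from N12:
N12: 0
N30: 3  (via N12)
N39: 5  (via N30)
N1: 6  (via N30)
N18: 7  (via N39)
N5: 8  (via N30)
N19: 8  (via N30)
N23: 9  (via N18)
Shortest route: N12–N30–N39–N18–N23 = 9.

9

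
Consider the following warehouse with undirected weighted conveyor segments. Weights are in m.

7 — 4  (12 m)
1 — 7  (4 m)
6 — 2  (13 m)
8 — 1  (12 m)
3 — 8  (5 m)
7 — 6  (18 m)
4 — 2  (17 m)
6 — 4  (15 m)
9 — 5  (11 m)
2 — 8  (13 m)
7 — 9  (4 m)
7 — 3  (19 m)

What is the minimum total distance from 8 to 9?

20 m

Enumerating some paths:
8 - 2 - 4 - 7 - 9: 13+17+12+4 = 46
8 - 3 - 7 - 9: 5+19+4 = 28
8 - 2 - 6 - 7 - 9: 13+13+18+4 = 48
8 - 1 - 7 - 9: 12+4+4 = 20
Cheapest is 8 - 1 - 7 - 9 at 20 m.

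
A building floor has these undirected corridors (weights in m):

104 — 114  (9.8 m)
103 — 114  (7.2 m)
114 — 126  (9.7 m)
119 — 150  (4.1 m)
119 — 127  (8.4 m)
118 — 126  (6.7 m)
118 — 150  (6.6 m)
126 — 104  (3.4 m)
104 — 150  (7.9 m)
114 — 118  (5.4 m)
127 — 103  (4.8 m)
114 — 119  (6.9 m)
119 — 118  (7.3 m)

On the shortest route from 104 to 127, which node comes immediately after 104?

Compare a few routes:
104 → 150 → 119 → 127: 7.9+4.1+8.4 = 20.4
104 → 114 → 103 → 127: 9.8+7.2+4.8 = 21.8
Cheapest is 104 → 150 → 119 → 127 at 20.4 m.
So from 104 the first move is to 150.

150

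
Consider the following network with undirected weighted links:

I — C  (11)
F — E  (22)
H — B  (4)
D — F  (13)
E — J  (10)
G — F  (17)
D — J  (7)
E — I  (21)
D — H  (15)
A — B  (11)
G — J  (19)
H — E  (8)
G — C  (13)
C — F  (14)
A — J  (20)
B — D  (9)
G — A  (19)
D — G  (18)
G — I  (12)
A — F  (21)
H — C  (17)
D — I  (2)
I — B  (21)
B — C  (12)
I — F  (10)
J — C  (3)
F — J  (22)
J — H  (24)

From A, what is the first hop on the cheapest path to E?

B

Compare a few routes:
A–J–E: 20+10 = 30
A–B–H–E: 11+4+8 = 23
A–B–C–J–E: 11+12+3+10 = 36
A–B–D–J–E: 11+9+7+10 = 37
The minimum is 23 via A–B–H–E.
So from A the first move is to B.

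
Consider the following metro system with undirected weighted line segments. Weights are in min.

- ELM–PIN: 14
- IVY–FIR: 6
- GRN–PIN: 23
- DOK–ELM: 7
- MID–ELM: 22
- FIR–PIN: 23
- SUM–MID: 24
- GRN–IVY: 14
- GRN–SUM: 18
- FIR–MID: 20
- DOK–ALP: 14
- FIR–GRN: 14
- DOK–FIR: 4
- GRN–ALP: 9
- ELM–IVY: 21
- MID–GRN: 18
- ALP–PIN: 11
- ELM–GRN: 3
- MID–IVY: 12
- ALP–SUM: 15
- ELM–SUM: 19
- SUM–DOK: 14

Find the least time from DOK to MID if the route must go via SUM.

Shortest DOK→SUM: DOK–SUM = 14
Best SUM to MID: SUM–MID costing 24
Total via SUM: 14 + 24 = 38 min.

38 min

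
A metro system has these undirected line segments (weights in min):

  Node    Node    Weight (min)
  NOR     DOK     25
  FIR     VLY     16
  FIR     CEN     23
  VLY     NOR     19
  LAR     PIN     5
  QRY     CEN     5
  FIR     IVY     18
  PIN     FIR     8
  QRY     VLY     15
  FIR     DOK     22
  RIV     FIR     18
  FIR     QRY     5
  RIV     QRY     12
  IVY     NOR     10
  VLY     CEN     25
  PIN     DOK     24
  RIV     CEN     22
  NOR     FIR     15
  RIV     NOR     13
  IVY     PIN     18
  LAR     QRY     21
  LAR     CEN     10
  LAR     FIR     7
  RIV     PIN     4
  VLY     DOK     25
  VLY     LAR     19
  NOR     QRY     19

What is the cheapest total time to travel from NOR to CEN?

Settle nodes by increasing distance from NOR:
NOR: 0
IVY: 10  (via NOR)
RIV: 13  (via NOR)
FIR: 15  (via NOR)
PIN: 17  (via RIV)
VLY: 19  (via NOR)
QRY: 19  (via NOR)
LAR: 22  (via FIR)
CEN: 24  (via QRY)
Shortest route: NOR–QRY–CEN = 24 min.

24 min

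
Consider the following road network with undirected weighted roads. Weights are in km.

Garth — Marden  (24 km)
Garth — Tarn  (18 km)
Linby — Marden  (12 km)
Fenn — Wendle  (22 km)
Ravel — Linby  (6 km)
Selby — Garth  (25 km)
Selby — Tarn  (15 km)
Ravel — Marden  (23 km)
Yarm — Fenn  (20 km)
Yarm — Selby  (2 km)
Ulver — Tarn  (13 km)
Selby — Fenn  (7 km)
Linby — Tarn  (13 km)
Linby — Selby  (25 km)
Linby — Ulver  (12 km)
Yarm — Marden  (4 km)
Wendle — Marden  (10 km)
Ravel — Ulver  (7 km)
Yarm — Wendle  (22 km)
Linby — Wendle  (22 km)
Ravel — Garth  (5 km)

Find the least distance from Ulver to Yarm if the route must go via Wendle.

Shortest Ulver→Wendle: Ulver–Linby–Wendle = 34
Shortest Wendle→Yarm: Wendle–Marden–Yarm = 14
Total via Wendle: 34 + 14 = 48 km.

48 km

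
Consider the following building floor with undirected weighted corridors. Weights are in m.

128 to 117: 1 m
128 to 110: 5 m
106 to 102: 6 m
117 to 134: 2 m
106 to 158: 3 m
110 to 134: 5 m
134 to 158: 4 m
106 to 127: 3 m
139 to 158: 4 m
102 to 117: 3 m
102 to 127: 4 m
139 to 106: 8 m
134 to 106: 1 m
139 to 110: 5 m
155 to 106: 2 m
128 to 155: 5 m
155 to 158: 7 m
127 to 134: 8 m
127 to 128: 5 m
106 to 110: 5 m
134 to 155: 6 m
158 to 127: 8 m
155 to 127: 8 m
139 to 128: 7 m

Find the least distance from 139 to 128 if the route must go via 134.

Best 139 to 134: 139–158–134 costing 8
Best 134 to 128: 134–117–128 costing 3
Total via 134: 8 + 3 = 11 m.

11 m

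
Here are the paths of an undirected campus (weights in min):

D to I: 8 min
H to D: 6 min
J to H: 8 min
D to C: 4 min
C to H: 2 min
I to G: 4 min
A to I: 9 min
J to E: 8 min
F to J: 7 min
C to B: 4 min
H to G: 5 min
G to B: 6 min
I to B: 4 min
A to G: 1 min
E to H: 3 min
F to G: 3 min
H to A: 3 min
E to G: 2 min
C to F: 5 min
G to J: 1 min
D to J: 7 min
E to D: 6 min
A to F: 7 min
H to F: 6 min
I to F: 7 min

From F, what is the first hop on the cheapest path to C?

Candidate routes:
F–C: 5 = 5
F–H–C: 6+2 = 8
The minimum is 5 min via F–C.
So from F the first move is to C.

C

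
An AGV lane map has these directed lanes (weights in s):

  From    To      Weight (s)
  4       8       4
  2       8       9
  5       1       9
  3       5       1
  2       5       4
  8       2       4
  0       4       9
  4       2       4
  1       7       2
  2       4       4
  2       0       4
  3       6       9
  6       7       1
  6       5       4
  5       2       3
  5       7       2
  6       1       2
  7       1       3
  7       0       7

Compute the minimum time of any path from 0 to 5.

17 s

Running Dijkstra from 0:
0: 0
4: 9  (via 0)
2: 13  (via 4)
8: 13  (via 4)
5: 17  (via 2)
Shortest route: 0 → 4 → 2 → 5 = 17 s.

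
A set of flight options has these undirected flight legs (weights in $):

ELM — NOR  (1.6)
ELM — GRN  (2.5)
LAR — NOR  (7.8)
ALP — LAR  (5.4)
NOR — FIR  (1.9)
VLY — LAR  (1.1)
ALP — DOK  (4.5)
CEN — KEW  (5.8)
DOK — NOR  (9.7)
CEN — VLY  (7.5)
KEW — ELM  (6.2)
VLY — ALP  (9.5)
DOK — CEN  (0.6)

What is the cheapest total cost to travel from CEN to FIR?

Running Dijkstra from CEN:
CEN: 0
DOK: 0.6  (via CEN)
ALP: 5.1  (via DOK)
KEW: 5.8  (via CEN)
VLY: 7.5  (via CEN)
LAR: 8.6  (via VLY)
NOR: 10.3  (via DOK)
ELM: 11.9  (via NOR)
FIR: 12.2  (via NOR)
Shortest route: CEN–DOK–NOR–FIR = $12.2.

$12.2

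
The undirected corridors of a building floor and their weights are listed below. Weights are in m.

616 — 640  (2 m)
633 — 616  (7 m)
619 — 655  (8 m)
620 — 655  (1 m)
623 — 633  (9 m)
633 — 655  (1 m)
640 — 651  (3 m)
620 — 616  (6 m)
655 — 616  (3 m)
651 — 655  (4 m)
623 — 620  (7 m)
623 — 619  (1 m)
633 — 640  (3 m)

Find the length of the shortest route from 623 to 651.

Candidate routes:
623 - 633 - 655 - 651: 9+1+4 = 14
623 - 620 - 655 - 651: 7+1+4 = 12
623 - 619 - 655 - 651: 1+8+4 = 13
The minimum is 12 m via 623 - 620 - 655 - 651.

12 m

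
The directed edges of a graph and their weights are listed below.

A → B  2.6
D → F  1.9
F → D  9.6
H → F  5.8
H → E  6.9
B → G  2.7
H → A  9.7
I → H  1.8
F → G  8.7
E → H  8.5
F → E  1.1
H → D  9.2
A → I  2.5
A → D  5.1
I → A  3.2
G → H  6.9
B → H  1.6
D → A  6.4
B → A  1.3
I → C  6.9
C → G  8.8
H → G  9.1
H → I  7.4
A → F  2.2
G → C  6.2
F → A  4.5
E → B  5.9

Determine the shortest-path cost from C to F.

21.5

Enumerating some paths:
C → G → H → D → F: 8.8+6.9+9.2+1.9 = 26.8
C → G → H → F: 8.8+6.9+5.8 = 21.5
The minimum is 21.5 via C → G → H → F.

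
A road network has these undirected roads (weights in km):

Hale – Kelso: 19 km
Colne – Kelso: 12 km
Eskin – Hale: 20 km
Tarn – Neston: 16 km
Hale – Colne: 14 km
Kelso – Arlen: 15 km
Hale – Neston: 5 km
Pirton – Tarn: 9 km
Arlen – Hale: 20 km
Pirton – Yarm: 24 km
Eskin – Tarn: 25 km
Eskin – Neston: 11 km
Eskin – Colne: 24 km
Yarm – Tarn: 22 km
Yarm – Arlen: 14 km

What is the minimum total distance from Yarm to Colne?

41 km

Shortest distances from Yarm:
Yarm: 0
Arlen: 14  (via Yarm)
Tarn: 22  (via Yarm)
Pirton: 24  (via Yarm)
Kelso: 29  (via Arlen)
Hale: 34  (via Arlen)
Neston: 38  (via Tarn)
Colne: 41  (via Kelso)
Shortest route: Yarm–Arlen–Kelso–Colne = 41 km.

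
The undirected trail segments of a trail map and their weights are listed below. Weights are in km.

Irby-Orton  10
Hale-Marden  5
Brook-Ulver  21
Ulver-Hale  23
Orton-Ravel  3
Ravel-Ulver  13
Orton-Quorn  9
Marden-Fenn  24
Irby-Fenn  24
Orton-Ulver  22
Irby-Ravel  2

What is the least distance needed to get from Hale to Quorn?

48 km

Compare a few routes:
Hale → Ulver → Ravel → Orton → Quorn: 23+13+3+9 = 48
Hale → Ulver → Orton → Quorn: 23+22+9 = 54
Cheapest is Hale → Ulver → Ravel → Orton → Quorn at 48 km.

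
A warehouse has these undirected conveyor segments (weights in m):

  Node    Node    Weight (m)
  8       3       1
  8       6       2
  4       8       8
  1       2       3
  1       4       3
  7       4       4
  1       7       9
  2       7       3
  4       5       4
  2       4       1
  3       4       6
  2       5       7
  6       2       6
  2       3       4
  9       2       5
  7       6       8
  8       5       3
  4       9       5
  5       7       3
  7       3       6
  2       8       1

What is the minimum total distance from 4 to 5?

Running Dijkstra from 4:
4: 0
2: 1  (via 4)
8: 2  (via 2)
1: 3  (via 4)
3: 3  (via 8)
5: 4  (via 4)
Shortest route: 4–5 = 4 m.

4 m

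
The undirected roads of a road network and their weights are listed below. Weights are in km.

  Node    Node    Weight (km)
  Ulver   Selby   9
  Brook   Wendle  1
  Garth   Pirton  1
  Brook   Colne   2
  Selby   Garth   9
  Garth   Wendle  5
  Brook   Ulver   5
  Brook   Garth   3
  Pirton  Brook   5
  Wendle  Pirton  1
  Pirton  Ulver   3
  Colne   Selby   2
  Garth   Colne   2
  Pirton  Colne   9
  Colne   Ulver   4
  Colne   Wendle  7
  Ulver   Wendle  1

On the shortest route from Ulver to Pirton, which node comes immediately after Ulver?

Enumerating some paths:
Ulver - Pirton: 3 = 3
Ulver - Wendle - Pirton: 1+1 = 2
Cheapest is Ulver - Wendle - Pirton at 2 km.
So from Ulver the first move is to Wendle.

Wendle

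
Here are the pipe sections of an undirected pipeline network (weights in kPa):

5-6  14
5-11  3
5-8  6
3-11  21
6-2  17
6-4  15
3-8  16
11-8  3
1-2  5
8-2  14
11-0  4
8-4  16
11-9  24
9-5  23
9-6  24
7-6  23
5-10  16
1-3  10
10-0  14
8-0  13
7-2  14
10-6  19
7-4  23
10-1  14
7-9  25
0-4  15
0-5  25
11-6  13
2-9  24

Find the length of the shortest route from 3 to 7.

29 kPa

Enumerating some paths:
3 - 8 - 11 - 6 - 7: 16+3+13+23 = 55
3 - 11 - 8 - 2 - 7: 21+3+14+14 = 52
3 - 1 - 2 - 7: 10+5+14 = 29
3 - 8 - 2 - 7: 16+14+14 = 44
The minimum is 29 kPa via 3 - 1 - 2 - 7.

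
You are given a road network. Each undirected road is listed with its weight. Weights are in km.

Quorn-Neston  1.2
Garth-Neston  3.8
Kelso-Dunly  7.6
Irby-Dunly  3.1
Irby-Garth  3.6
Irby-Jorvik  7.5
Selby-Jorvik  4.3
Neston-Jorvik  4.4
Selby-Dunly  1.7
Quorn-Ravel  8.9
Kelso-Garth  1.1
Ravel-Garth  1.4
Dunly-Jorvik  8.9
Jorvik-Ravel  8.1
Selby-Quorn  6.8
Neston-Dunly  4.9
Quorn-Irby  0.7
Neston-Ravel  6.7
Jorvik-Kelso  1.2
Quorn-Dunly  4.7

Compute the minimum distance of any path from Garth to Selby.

6.6 km

Shortest distances from Garth:
Garth: 0
Kelso: 1.1  (via Garth)
Ravel: 1.4  (via Garth)
Jorvik: 2.3  (via Kelso)
Irby: 3.6  (via Garth)
Neston: 3.8  (via Garth)
Quorn: 4.3  (via Irby)
Selby: 6.6  (via Jorvik)
Shortest route: Garth → Kelso → Jorvik → Selby = 6.6 km.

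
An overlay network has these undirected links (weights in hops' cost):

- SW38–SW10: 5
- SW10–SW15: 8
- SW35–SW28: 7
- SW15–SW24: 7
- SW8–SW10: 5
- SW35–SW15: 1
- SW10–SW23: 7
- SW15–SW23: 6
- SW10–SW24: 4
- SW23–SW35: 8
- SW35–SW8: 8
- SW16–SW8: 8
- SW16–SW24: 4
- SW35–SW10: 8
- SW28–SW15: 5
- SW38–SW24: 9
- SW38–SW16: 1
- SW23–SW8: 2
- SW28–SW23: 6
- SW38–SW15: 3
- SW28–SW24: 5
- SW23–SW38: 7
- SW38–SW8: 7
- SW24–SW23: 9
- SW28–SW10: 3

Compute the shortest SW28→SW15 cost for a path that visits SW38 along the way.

Shortest SW28→SW38: SW28 → SW10 → SW38 = 8
Best SW38 to SW15: SW38 → SW15 costing 3
Total via SW38: 8 + 3 = 11 hops' cost.

11 hops' cost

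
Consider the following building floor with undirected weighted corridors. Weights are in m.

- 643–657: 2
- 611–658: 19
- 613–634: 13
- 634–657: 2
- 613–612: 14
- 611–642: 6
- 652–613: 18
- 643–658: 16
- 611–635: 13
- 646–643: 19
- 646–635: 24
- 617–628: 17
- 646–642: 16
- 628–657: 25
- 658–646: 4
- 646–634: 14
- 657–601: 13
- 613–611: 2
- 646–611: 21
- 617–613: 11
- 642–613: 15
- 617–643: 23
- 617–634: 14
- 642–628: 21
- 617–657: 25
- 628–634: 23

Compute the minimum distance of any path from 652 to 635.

33 m

Running Dijkstra from 652:
652: 0
613: 18  (via 652)
611: 20  (via 613)
642: 26  (via 611)
617: 29  (via 613)
634: 31  (via 613)
612: 32  (via 613)
635: 33  (via 611)
Shortest route: 652 → 613 → 611 → 635 = 33 m.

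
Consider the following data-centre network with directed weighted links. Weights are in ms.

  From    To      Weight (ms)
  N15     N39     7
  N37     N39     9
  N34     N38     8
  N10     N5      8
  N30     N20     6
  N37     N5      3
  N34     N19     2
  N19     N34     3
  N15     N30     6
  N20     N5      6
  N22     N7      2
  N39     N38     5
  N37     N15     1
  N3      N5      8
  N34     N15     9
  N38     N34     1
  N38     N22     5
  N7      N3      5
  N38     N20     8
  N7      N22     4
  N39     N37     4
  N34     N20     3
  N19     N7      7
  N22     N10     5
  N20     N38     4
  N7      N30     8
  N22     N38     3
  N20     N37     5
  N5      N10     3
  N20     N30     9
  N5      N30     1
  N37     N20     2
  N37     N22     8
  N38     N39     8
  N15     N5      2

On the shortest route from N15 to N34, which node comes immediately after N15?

Candidate routes:
N15 → N30 → N20 → N38 → N34: 6+6+4+1 = 17
N15 → N39 → N38 → N34: 7+5+1 = 13
N15 → N5 → N30 → N20 → N38 → N34: 2+1+6+4+1 = 14
The minimum is 13 ms via N15 → N39 → N38 → N34.
So from N15 the first move is to N39.

N39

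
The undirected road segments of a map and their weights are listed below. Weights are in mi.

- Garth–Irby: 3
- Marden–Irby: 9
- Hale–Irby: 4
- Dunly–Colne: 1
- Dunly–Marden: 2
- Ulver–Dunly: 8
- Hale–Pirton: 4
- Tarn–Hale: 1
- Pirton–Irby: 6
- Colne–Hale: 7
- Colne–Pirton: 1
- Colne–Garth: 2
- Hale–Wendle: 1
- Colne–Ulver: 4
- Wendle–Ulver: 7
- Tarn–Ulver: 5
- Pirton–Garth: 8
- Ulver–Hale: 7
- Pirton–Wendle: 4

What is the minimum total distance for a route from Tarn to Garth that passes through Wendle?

9 mi

Best Tarn to Wendle: Tarn–Hale–Wendle costing 2
Shortest Wendle→Garth: Wendle–Pirton–Colne–Garth = 7
Total via Wendle: 2 + 7 = 9 mi.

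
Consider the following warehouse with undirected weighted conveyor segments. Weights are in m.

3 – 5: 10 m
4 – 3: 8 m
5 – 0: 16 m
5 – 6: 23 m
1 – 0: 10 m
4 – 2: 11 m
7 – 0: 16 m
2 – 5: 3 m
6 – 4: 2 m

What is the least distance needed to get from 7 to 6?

48 m

Candidate routes:
7 → 0 → 5 → 6: 16+16+23 = 55
7 → 0 → 5 → 2 → 4 → 6: 16+16+3+11+2 = 48
7 → 0 → 5 → 3 → 4 → 6: 16+16+10+8+2 = 52
Cheapest is 7 → 0 → 5 → 2 → 4 → 6 at 48 m.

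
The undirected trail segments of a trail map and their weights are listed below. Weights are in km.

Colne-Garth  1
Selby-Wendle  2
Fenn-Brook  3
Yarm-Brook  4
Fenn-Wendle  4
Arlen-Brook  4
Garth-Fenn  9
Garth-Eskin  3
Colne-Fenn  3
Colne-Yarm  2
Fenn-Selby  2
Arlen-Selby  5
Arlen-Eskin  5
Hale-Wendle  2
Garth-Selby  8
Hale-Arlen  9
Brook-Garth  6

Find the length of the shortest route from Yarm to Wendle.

9 km

Compare a few routes:
Yarm–Brook–Fenn–Wendle: 4+3+4 = 11
Yarm–Brook–Fenn–Selby–Wendle: 4+3+2+2 = 11
Yarm–Colne–Fenn–Wendle: 2+3+4 = 9
Cheapest is Yarm–Colne–Fenn–Wendle at 9 km.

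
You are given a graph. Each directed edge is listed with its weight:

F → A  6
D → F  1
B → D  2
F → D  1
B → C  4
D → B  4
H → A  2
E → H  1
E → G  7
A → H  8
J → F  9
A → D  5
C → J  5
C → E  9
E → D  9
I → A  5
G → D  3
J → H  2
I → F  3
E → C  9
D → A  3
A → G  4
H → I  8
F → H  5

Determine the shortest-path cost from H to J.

Settle nodes by increasing distance from H:
H: 0
A: 2  (via H)
G: 6  (via A)
D: 7  (via A)
F: 8  (via D)
I: 8  (via H)
B: 11  (via D)
C: 15  (via B)
J: 20  (via C)
Shortest route: H → A → D → B → C → J = 20.

20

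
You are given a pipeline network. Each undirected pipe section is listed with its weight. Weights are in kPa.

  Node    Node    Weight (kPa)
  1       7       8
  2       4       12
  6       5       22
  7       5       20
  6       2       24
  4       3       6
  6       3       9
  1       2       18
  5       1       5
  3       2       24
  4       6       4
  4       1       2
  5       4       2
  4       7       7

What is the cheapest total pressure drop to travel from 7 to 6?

Enumerating some paths:
7 - 1 - 4 - 6: 8+2+4 = 14
7 - 1 - 5 - 4 - 6: 8+5+2+4 = 19
7 - 4 - 6: 7+4 = 11
7 - 4 - 3 - 6: 7+6+9 = 22
Cheapest is 7 - 4 - 6 at 11 kPa.

11 kPa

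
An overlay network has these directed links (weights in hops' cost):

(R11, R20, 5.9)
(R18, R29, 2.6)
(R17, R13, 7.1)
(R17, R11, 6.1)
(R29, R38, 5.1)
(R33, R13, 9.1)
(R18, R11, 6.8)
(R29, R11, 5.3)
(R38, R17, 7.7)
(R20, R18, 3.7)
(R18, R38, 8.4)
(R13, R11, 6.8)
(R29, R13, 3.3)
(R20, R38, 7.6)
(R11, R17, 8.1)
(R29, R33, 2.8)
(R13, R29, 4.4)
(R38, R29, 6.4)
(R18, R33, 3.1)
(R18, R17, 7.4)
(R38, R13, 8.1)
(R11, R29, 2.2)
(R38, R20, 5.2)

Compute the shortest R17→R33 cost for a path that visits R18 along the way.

Best R17 to R18: R17–R11–R20–R18 costing 15.7
Best R18 to R33: R18–R33 costing 3.1
Total via R18: 15.7 + 3.1 = 18.8 hops' cost.

18.8 hops' cost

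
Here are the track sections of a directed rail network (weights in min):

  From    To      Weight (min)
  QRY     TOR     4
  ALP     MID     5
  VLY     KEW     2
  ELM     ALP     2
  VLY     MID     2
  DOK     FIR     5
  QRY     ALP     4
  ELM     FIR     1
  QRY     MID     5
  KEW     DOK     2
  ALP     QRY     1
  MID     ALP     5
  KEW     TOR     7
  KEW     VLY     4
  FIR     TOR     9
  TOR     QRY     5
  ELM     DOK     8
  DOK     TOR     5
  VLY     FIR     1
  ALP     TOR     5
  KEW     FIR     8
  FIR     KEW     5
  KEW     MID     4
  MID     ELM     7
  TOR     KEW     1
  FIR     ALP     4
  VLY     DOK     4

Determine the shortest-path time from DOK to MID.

Compare a few routes:
DOK - FIR - ALP - MID: 5+4+5 = 14
DOK - TOR - KEW - MID: 5+1+4 = 10
DOK - FIR - KEW - MID: 5+5+4 = 14
DOK - TOR - KEW - VLY - MID: 5+1+4+2 = 12
The minimum is 10 min via DOK - TOR - KEW - MID.

10 min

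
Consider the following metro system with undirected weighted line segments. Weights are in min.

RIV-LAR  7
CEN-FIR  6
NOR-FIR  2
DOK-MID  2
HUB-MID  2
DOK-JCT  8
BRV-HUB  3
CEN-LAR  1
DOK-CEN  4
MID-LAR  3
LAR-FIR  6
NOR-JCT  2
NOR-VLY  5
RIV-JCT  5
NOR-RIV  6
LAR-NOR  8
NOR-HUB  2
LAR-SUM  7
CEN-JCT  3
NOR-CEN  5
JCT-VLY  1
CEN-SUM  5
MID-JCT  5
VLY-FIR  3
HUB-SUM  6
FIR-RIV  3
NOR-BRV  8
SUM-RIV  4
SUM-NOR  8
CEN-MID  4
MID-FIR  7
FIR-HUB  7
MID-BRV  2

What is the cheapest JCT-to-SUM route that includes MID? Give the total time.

Shortest JCT→MID: JCT–MID = 5
Shortest MID→SUM: MID–HUB–SUM = 8
Total via MID: 5 + 8 = 13 min.

13 min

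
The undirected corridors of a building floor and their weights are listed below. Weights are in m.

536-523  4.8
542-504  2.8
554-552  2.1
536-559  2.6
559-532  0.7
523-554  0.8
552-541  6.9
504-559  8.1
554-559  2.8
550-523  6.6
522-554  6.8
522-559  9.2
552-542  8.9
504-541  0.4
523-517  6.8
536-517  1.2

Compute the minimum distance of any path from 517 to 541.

12.3 m

Compare a few routes:
517 - 523 - 554 - 552 - 541: 6.8+0.8+2.1+6.9 = 16.6
517 - 536 - 523 - 554 - 552 - 541: 1.2+4.8+0.8+2.1+6.9 = 15.8
517 - 536 - 559 - 554 - 552 - 541: 1.2+2.6+2.8+2.1+6.9 = 15.6
517 - 536 - 559 - 504 - 541: 1.2+2.6+8.1+0.4 = 12.3
Cheapest is 517 - 536 - 559 - 504 - 541 at 12.3 m.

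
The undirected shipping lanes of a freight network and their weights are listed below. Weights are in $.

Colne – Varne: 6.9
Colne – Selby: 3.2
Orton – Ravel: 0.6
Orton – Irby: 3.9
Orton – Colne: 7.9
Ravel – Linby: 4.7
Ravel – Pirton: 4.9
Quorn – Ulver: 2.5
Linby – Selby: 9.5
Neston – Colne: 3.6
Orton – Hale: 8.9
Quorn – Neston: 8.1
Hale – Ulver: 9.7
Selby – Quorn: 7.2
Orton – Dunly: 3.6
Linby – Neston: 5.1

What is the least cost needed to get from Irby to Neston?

Running Dijkstra from Irby:
Irby: 0
Orton: 3.9  (via Irby)
Ravel: 4.5  (via Orton)
Dunly: 7.5  (via Orton)
Linby: 9.2  (via Ravel)
Pirton: 9.4  (via Ravel)
Colne: 11.8  (via Orton)
Hale: 12.8  (via Orton)
Neston: 14.3  (via Linby)
Shortest route: Irby → Orton → Ravel → Linby → Neston = $14.3.

$14.3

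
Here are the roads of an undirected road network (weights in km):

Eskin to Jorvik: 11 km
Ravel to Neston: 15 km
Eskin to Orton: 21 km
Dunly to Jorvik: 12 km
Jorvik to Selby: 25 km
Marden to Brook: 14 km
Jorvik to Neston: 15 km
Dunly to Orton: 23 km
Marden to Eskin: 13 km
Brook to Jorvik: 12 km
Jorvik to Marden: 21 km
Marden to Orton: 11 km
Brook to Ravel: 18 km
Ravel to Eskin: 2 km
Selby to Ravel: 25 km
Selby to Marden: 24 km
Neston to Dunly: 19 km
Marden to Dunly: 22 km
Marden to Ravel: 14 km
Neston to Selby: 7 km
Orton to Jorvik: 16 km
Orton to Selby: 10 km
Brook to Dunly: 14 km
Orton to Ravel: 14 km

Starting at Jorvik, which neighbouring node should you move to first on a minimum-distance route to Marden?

Marden

Compare a few routes:
Jorvik–Marden: 21 = 21
Jorvik–Orton–Marden: 16+11 = 27
Jorvik–Eskin–Marden: 11+13 = 24
Jorvik–Brook–Marden: 12+14 = 26
The minimum is 21 km via Jorvik–Marden.
So from Jorvik the first move is to Marden.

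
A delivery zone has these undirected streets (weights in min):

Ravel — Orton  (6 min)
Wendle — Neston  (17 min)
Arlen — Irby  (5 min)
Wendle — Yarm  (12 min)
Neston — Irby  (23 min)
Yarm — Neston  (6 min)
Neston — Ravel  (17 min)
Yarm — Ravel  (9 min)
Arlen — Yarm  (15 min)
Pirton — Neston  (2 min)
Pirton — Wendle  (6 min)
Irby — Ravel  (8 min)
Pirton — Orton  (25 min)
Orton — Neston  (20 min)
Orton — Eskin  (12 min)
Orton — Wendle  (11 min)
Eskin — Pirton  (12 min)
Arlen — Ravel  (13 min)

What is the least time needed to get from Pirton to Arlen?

Compare a few routes:
Pirton → Neston → Irby → Arlen: 2+23+5 = 30
Pirton → Neston → Yarm → Arlen: 2+6+15 = 23
Pirton → Neston → Yarm → Ravel → Arlen: 2+6+9+13 = 30
Pirton → Neston → Yarm → Ravel → Irby → Arlen: 2+6+9+8+5 = 30
Cheapest is Pirton → Neston → Yarm → Arlen at 23 min.

23 min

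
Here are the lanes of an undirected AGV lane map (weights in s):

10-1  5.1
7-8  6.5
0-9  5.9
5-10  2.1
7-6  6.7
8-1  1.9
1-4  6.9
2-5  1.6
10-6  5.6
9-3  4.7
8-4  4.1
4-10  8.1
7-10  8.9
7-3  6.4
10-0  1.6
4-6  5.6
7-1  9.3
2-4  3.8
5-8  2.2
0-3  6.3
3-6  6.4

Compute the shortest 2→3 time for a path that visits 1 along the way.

18.7 s

Best 2 to 1: 2 → 5 → 8 → 1 costing 5.7
Best 1 to 3: 1 → 10 → 0 → 3 costing 13
Total via 1: 5.7 + 13 = 18.7 s.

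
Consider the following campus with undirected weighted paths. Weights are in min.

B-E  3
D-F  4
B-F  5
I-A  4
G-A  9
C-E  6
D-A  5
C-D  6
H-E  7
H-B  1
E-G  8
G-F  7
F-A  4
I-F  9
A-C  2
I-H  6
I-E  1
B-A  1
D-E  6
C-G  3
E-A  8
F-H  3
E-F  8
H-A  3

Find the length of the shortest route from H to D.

Compare a few routes:
H → B → A → D: 1+1+5 = 7
H → A → D: 3+5 = 8
Cheapest is H → B → A → D at 7 min.

7 min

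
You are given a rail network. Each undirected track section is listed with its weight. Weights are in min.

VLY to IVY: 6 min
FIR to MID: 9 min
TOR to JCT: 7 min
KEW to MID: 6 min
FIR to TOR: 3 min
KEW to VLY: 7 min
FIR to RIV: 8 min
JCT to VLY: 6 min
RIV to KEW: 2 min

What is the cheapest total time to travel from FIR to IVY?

Settle nodes by increasing distance from FIR:
FIR: 0
TOR: 3  (via FIR)
RIV: 8  (via FIR)
MID: 9  (via FIR)
JCT: 10  (via TOR)
KEW: 10  (via RIV)
VLY: 16  (via JCT)
IVY: 22  (via VLY)
Shortest route: FIR → TOR → JCT → VLY → IVY = 22 min.

22 min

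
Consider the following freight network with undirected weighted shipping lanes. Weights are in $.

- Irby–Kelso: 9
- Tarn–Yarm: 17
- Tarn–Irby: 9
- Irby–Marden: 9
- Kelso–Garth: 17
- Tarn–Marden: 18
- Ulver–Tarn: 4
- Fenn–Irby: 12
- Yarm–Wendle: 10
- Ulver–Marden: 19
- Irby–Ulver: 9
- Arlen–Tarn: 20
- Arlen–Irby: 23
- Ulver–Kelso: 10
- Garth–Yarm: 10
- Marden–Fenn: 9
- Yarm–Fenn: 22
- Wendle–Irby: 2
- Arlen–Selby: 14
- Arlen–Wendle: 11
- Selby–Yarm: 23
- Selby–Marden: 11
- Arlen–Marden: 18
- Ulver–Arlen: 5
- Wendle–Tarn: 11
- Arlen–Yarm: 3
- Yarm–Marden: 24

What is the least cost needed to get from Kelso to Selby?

Shortest distances from Kelso:
Kelso: 0
Irby: 9  (via Kelso)
Ulver: 10  (via Kelso)
Wendle: 11  (via Irby)
Tarn: 14  (via Ulver)
Arlen: 15  (via Ulver)
Garth: 17  (via Kelso)
Marden: 18  (via Irby)
Yarm: 18  (via Arlen)
Fenn: 21  (via Irby)
Selby: 29  (via Arlen)
Shortest route: Kelso → Ulver → Arlen → Selby = $29.

$29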